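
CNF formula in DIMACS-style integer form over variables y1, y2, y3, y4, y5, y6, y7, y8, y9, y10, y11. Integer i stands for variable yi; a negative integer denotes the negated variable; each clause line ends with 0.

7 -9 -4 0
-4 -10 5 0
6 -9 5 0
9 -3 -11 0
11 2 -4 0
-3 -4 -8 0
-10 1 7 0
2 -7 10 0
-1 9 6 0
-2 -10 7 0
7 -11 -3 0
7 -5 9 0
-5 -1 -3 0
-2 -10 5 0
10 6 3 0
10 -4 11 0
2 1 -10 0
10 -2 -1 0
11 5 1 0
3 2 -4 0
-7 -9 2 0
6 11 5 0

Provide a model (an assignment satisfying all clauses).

y1 = True, y2 = True, y3 = False, y4 = True, y5 = True, y6 = True, y7 = True, y8 = False, y9 = True, y10 = True, y11 = True

Check each clause:
  1. (~y4 \/ ~y9 \/ y7) — y7 is true.
  2. (~y10 \/ ~y4 \/ y5) — y5 is true.
  3. (y5 \/ ~y9 \/ y6) — y5 is true.
  4. (y9 \/ ~y11 \/ ~y3) — y9 is true.
  5. (y11 \/ ~y4 \/ y2) — y2 is true.
  6. (~y4 \/ ~y8 \/ ~y3) — ~y8 is true.
  7. (~y10 \/ y7 \/ y1) — y1 is true.
  8. (y10 \/ ~y7 \/ y2) — y2 is true.
  9. (y6 \/ y9 \/ ~y1) — y9 is true.
  10. (~y2 \/ y7 \/ ~y10) — y7 is true.
  11. (~y3 \/ y7 \/ ~y11) — ~y3 is true.
  12. (y9 \/ ~y5 \/ y7) — y9 is true.
  13. (~y3 \/ ~y5 \/ ~y1) — ~y3 is true.
  14. (~y10 \/ y5 \/ ~y2) — y5 is true.
  15. (y3 \/ y6 \/ y10) — y10 is true.
  16. (y10 \/ y11 \/ ~y4) — y10 is true.
  17. (y1 \/ y2 \/ ~y10) — y1 is true.
  18. (~y1 \/ y10 \/ ~y2) — y10 is true.
  19. (y1 \/ y5 \/ y11) — y1 is true.
  20. (~y4 \/ y2 \/ y3) — y2 is true.
  21. (~y7 \/ ~y9 \/ y2) — y2 is true.
  22. (y11 \/ y5 \/ y6) — y11 is true.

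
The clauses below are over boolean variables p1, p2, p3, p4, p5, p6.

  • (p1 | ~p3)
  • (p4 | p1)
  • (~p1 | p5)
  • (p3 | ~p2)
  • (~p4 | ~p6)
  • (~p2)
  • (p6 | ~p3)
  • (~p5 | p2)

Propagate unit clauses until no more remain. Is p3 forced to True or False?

(~p2) is a unit clause: p2 = False.
From (~p5 | p2) and p2 = False: p5 = False.
In (~p1 | p5), p5 is now false; ~p1 must hold, so p1 = False.
In (p1 | ~p3), p1 is now false; ~p3 must hold, so p3 = False.

False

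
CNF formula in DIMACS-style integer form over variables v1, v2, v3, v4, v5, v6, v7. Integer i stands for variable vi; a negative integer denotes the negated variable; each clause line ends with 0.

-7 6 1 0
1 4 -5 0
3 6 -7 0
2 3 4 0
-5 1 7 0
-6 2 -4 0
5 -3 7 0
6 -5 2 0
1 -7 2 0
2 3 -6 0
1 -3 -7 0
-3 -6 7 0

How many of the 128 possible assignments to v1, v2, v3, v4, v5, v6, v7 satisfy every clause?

35

Split on v7, then v3.
  v7=T, v3=T: 12 of the 32 assignments to (v1,v2,v4,v5,v6) work.
  v7=T, v3=F: 7 of the 32 assignments to (v1,v2,v4,v5,v6) work.
  v7=F, v3=T: remaining (v1,v2,v4,v5,v6) ∈ {(T,T,F,T,F); (T,T,T,T,F)} — 2.
  v7=F, v3=F: 14 of the 32 assignments to (v1,v2,v4,v5,v6) work.
Total: 12 + 7 + 2 + 14 = 35.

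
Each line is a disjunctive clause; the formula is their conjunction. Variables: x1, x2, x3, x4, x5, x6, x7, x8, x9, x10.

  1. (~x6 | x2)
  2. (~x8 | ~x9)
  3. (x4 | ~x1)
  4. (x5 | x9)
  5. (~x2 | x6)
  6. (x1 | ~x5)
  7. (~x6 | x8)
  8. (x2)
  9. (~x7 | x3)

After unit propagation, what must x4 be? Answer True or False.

(x2) is a unit clause: x2 = True.
(x6 | ~x2): since x2 = True, the clause reduces to (x6). x6 = True.
(~x6 | x8): since x6 = True, the clause reduces to (x8). x8 = True.
(~x8 | ~x9): since x8 = True, the clause reduces to (~x9). x9 = False.
In (x5 | x9), x9 is now false; x5 must hold, so x5 = True.
In (x1 | ~x5), ~x5 is now false; x1 must hold, so x1 = True.
In (x4 | ~x1), ~x1 is now false; x4 must hold, so x4 = True.

True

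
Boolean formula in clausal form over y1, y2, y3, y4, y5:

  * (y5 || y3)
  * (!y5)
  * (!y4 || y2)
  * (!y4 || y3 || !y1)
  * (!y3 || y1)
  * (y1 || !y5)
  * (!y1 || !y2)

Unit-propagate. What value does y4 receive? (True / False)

False

Unit clause (!y5) sets y5 = False.
(y3 || y5) with y5 = False leaves only y3, so y3 = True.
(y1 || !y3) with y3 = True leaves only y1, so y1 = True.
(!y2 || !y1): since y1 = True, the clause reduces to (!y2). y2 = False.
From (y2 || !y4) and y2 = False: y4 = False.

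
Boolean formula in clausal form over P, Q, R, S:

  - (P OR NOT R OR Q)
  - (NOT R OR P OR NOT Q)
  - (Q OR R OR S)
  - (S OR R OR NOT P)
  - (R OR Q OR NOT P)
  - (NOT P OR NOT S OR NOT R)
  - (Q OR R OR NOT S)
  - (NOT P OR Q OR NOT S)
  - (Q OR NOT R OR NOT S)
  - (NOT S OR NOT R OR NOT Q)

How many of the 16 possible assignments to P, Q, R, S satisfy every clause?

Satisfying assignments:
  P=0 Q=1 R=0 S=0
  P=0 Q=1 R=0 S=1
  P=1 Q=0 R=1 S=0
  P=1 Q=1 R=0 S=1
  P=1 Q=1 R=1 S=0
Count: 5.

5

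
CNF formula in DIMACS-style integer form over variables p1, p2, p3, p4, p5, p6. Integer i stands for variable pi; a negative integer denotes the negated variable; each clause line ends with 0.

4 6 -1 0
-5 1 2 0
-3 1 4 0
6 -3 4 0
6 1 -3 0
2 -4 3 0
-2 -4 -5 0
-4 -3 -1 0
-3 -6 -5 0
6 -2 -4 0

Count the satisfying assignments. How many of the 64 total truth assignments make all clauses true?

Case analysis on p4 and p3:
  p4=T, p3=T: remaining (p1,p2,p5,p6) ∈ {(F,F,F,T); (F,T,F,T)} — 2.
  p4=T, p3=F: remaining (p1,p2,p5,p6) ∈ {(F,T,F,T); (T,T,F,T)} — 2.
  p4=F, p3=T: remaining (p1,p2,p5,p6) ∈ {(T,F,F,T); (T,T,F,T)} — 2.
  p4=F, p3=F: 10 of the 16 assignments to (p1,p2,p5,p6) work.
Total: 2 + 2 + 2 + 10 = 16.

16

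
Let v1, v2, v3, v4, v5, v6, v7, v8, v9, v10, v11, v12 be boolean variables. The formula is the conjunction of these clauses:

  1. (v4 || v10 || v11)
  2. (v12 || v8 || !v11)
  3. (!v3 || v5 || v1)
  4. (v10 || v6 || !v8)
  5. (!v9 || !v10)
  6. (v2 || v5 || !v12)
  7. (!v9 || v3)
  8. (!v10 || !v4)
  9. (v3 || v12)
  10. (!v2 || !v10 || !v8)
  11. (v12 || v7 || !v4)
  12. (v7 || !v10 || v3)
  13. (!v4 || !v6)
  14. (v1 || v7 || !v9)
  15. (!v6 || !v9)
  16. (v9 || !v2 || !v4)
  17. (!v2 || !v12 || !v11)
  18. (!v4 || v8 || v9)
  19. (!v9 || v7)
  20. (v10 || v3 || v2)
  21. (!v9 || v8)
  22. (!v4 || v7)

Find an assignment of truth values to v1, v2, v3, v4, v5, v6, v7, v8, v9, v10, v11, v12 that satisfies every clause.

Pure literal: v1 appears only positively; assign v1 = True.
v5 occurs only positively in the remaining clauses — set v5 = True.
Set v2 = False and propagate.
Set v3 = True and propagate.
For the remaining variables, v4 = False, v6 = False, v7 = True, v8 = True, v9 = False, v10 = True, v11 = True, v12 = False works.

v1=T, v2=F, v3=T, v4=F, v5=T, v6=F, v7=T, v8=T, v9=F, v10=T, v11=T, v12=F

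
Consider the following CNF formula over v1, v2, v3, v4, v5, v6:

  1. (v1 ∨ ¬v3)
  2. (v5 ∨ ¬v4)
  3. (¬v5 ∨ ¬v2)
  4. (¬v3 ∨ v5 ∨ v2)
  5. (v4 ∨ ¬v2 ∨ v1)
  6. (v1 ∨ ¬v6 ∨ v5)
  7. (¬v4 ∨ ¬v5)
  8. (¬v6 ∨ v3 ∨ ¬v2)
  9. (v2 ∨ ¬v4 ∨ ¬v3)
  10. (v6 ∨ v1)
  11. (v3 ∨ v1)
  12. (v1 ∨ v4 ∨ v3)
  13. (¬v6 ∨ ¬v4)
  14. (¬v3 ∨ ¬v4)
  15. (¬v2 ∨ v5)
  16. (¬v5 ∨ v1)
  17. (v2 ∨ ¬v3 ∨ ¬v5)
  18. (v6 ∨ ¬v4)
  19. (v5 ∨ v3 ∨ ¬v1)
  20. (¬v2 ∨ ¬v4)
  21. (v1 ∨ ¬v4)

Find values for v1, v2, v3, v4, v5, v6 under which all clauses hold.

v1=True, v2=False, v3=False, v4=False, v5=True, v6=False

Try v1 = True.
Set v2 = False and propagate.
For the remaining variables, v3 = False, v4 = False, v5 = True, v6 = False works.
Every clause has at least one true literal under this assignment.
Check each clause:
  1. (¬v3 ∨ v1) — v1 is true.
  2. (v5 ∨ ¬v4) — ¬v4 is true.
  3. (¬v2 ∨ ¬v5) — ¬v2 is true.
  4. (v2 ∨ ¬v3 ∨ v5) — v5 is true.
  5. (v1 ∨ ¬v2 ∨ v4) — v1 is true.
  6. (¬v6 ∨ v5 ∨ v1) — v1 is true.
  7. (¬v5 ∨ ¬v4) — ¬v4 is true.
  8. (v3 ∨ ¬v6 ∨ ¬v2) — ¬v6 is true.
  9. (v2 ∨ ¬v4 ∨ ¬v3) — ¬v4 is true.
  10. (v6 ∨ v1) — v1 is true.
  11. (v1 ∨ v3) — v1 is true.
  12. (v3 ∨ v1 ∨ v4) — v1 is true.
  13. (¬v4 ∨ ¬v6) — ¬v6 is true.
  14. (¬v3 ∨ ¬v4) — ¬v4 is true.
  15. (¬v2 ∨ v5) — v5 is true.
  16. (v1 ∨ ¬v5) — v1 is true.
  17. (¬v5 ∨ v2 ∨ ¬v3) — ¬v3 is true.
  18. (v6 ∨ ¬v4) — ¬v4 is true.
  19. (v3 ∨ ¬v1 ∨ v5) — v5 is true.
  20. (¬v2 ∨ ¬v4) — ¬v4 is true.
  21. (¬v4 ∨ v1) — v1 is true.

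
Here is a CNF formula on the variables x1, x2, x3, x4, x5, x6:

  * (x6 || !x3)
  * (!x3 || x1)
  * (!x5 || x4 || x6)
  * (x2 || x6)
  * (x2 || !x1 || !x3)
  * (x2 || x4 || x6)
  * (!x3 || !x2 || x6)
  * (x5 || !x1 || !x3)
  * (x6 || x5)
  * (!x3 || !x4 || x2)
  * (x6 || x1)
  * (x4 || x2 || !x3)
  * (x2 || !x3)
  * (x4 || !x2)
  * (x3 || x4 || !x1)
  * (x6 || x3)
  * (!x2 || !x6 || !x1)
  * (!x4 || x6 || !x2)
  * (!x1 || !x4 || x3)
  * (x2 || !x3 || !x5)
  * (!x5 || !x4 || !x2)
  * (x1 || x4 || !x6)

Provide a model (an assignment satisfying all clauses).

Set x1 = False and propagate.
  then x3 is forced to False.
  then x6 is forced to True.
  then x4 is forced to True.
Branch on x2: take x2 = False.
x5 is now unconstrained; take x5 = True.
Every clause has at least one true literal under this assignment.

x1=F, x2=F, x3=F, x4=T, x5=T, x6=T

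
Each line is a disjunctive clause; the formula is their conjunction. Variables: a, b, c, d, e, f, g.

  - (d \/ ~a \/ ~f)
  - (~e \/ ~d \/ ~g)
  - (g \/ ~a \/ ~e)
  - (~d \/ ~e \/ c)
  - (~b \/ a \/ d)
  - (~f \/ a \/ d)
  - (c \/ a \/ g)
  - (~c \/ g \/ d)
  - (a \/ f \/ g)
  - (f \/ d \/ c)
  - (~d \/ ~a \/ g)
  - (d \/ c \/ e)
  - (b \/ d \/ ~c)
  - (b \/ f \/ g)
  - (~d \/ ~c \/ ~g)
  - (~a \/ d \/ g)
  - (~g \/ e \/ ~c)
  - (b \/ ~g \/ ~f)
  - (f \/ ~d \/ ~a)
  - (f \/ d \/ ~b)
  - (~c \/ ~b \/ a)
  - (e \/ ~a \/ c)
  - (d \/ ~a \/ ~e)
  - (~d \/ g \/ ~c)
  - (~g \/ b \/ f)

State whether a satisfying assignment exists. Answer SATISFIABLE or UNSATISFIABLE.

SATISFIABLE

Try a = False.
Try b = True.
  then d is forced to True.
  then c is forced to False.
  then e is forced to False.
  then g is forced to True.
f is now unconstrained; take f = True.
So a=False, b=True, c=False, d=True, e=False, f=True, g=True is a satisfying assignment.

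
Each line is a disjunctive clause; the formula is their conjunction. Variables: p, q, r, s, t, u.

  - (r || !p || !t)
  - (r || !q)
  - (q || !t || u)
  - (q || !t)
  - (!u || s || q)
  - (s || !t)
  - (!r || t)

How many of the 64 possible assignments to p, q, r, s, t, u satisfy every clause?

10

Split on t, then q.
  t=T, q=T: remaining (p,r,s,u) ∈ {(F,T,T,F); (F,T,T,T); (T,T,T,F); (T,T,T,T)} — 4.
  t=T, q=F: a clause becomes empty — 0.
  t=F, q=T: a clause becomes empty — 0.
  t=F, q=F: p free; 3 ways for (r,s,u) × 2^1 = 6.
Total: 4 + 0 + 0 + 6 = 10.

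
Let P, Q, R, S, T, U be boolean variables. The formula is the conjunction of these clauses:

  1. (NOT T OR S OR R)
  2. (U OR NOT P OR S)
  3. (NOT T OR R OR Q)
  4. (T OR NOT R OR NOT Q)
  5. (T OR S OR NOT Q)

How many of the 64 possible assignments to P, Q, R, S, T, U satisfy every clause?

36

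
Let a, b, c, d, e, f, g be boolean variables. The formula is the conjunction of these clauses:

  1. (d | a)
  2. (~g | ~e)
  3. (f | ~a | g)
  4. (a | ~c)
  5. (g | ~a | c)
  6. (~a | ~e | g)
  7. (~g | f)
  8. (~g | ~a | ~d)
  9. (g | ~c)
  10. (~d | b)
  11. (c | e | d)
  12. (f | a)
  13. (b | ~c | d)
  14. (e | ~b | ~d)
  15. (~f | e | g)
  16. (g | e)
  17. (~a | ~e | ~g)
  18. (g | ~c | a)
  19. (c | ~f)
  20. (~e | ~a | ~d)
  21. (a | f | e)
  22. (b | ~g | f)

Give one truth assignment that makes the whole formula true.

a=T, b=T, c=T, d=F, e=F, f=T, g=T

Check each clause:
  1. (a | d) — a is true.
  2. (~g | ~e) — ~e is true.
  3. (g | ~a | f) — f is true.
  4. (~c | a) — a is true.
  5. (g | c | ~a) — c is true.
  6. (~a | ~e | g) — ~e is true.
  7. (f | ~g) — f is true.
  8. (~a | ~g | ~d) — ~d is true.
  9. (g | ~c) — g is true.
  10. (b | ~d) — b is true.
  11. (e | d | c) — c is true.
  12. (a | f) — a is true.
  13. (d | b | ~c) — b is true.
  14. (~b | e | ~d) — ~d is true.
  15. (~f | g | e) — g is true.
  16. (e | g) — g is true.
  17. (~a | ~e | ~g) — ~e is true.
  18. (g | ~c | a) — a is true.
  19. (~f | c) — c is true.
  20. (~a | ~e | ~d) — ~e is true.
  21. (a | f | e) — a is true.
  22. (b | f | ~g) — b is true.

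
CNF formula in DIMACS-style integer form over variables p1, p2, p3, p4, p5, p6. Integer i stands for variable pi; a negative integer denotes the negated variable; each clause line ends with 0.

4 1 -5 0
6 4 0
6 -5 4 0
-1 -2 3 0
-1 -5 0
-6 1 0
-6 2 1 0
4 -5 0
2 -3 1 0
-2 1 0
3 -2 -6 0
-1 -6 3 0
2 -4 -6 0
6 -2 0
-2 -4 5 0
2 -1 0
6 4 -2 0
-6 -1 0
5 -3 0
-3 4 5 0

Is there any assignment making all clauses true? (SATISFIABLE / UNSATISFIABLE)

Set p1 = False and propagate.
  then p6 is forced to False.
  then p4 is forced to True.
  then p2 is forced to False.
  then p3 is forced to False.
p5 is now unconstrained; take p5 = False.
Every clause has at least one true literal under this assignment.
So p1 = F  p2 = F  p3 = F  p4 = T  p5 = F  p6 = F is a satisfying assignment.

SATISFIABLE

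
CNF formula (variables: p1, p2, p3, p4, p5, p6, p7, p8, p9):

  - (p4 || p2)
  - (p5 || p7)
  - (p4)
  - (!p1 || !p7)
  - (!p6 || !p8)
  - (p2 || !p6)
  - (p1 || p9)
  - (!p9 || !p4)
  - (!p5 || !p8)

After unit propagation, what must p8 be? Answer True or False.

(p4) is a unit clause: p4 = True.
(!p9 || !p4): since p4 = True, the clause reduces to (!p9). p9 = False.
(p1 || p9) with p9 = False leaves only p1, so p1 = True.
In (!p1 || !p7), !p1 is now false; !p7 must hold, so p7 = False.
(p5 || p7): since p7 = False, the clause reduces to (p5). p5 = True.
From (!p8 || !p5) and p5 = True: p8 = False.

False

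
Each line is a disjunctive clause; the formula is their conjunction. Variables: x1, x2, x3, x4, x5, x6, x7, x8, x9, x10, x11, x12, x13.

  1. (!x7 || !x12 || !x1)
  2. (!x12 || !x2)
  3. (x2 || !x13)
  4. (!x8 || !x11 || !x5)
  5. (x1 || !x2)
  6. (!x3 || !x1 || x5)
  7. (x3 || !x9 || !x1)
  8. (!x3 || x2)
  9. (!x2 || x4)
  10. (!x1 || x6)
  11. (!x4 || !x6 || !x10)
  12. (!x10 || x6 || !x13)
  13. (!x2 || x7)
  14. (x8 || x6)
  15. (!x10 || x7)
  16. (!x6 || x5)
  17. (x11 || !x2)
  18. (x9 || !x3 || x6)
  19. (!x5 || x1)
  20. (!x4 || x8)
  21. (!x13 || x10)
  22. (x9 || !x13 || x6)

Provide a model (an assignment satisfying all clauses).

x1=0, x2=0, x3=0, x4=1, x5=0, x6=0, x7=1, x8=1, x9=0, x10=1, x11=1, x12=0, x13=0

x12 occurs only negated in the remaining clauses — set x12 = False.
Pure literal: x13 appears only negated; assign x13 = False.
Set x1 = False and propagate.
  then x2 is forced to False.
  then x3 is forced to False.
  then x5 is forced to False.
  then x6 is forced to False.
  then x8 is forced to True.
Try x7 = True.
x4, x9, x10, x11 are now unconstrained; take x4 = True, x9 = False, x10 = True, x11 = True.
Check each clause:
  1. (!x7 || !x1 || !x12) — !x12 is true.
  2. (!x12 || !x2) — !x12 is true.
  3. (x2 || !x13) — !x13 is true.
  4. (!x5 || !x8 || !x11) — !x5 is true.
  5. (x1 || !x2) — !x2 is true.
  6. (!x3 || !x1 || x5) — !x3 is true.
  7. (!x1 || x3 || !x9) — !x1 is true.
  8. (x2 || !x3) — !x3 is true.
  9. (!x2 || x4) — x4 is true.
  10. (!x1 || x6) — !x1 is true.
  11. (!x10 || !x4 || !x6) — !x6 is true.
  12. (!x13 || !x10 || x6) — !x13 is true.
  13. (!x2 || x7) — !x2 is true.
  14. (x8 || x6) — x8 is true.
  15. (x7 || !x10) — x7 is true.
  16. (!x6 || x5) — !x6 is true.
  17. (!x2 || x11) — x11 is true.
  18. (x9 || !x3 || x6) — !x3 is true.
  19. (!x5 || x1) — !x5 is true.
  20. (x8 || !x4) — x8 is true.
  21. (!x13 || x10) — x10 is true.
  22. (x6 || x9 || !x13) — !x13 is true.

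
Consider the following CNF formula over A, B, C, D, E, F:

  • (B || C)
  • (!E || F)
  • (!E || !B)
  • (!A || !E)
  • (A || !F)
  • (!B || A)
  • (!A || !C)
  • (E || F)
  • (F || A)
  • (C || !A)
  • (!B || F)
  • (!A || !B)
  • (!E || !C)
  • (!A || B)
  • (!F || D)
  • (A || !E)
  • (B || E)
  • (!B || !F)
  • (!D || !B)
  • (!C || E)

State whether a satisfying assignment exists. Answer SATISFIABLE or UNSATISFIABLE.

A = True:
  propagation gives E=False, C=False; an empty clause results — contradiction.
A = False:
  propagation gives F=False; an empty clause results — contradiction.
Every branch closes, so no satisfying assignment exists.

UNSATISFIABLE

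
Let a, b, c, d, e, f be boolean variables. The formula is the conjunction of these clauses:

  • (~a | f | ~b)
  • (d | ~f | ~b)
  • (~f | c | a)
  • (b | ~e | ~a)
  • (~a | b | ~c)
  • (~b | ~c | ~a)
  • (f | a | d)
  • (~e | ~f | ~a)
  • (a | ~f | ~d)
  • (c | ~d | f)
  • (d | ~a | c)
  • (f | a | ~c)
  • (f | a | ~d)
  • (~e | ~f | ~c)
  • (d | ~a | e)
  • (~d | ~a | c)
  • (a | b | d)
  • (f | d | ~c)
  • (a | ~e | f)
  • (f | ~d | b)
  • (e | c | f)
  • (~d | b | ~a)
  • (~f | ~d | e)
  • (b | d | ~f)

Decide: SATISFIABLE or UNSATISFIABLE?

UNSATISFIABLE

a = True:
  d = True:
    propagation gives c=True, b=True; an empty clause results — contradiction.
  d = False:
    propagation gives c=True, b=True; an empty clause results — contradiction.
a = False:
  f = True:
    propagation gives c=True, d=False, b=False; an empty clause results — contradiction.
  f = False:
    propagation gives d=True; an empty clause results — contradiction.
Every branch closes, so no satisfying assignment exists.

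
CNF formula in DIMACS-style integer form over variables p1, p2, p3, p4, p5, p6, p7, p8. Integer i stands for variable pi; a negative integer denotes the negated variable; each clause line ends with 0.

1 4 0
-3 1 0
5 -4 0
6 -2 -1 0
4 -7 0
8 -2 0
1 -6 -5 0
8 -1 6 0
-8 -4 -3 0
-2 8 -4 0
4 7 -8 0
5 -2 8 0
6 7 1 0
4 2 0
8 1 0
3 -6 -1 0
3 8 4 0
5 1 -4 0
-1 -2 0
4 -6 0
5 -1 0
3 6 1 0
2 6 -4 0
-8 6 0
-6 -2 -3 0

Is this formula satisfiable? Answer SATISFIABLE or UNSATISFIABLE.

Branch on p1: take p1 = True.
  then p2 is forced to False.
  then p4 is forced to True.
  then p5 is forced to True.
  then p6 is forced to True.
  then p3 is forced to True.
  then p8 is forced to False.
p7 is now unconstrained; take p7 = True.
Every clause has at least one true literal under this assignment.
So p1=T, p2=F, p3=T, p4=T, p5=T, p6=T, p7=T, p8=F is a satisfying assignment.

SATISFIABLE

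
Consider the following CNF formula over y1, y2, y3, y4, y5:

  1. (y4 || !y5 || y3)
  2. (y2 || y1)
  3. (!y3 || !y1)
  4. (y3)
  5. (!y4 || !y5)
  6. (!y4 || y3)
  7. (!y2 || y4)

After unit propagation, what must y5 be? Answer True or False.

(y3) stands alone — y3 = True.
(!y3 || !y1) with y3 = True leaves only !y1, so y1 = False.
In (y2 || y1), y1 is now false; y2 must hold, so y2 = True.
From (!y2 || y4) and y2 = True: y4 = True.
(!y5 || !y4) with y4 = True leaves only !y5, so y5 = False.

False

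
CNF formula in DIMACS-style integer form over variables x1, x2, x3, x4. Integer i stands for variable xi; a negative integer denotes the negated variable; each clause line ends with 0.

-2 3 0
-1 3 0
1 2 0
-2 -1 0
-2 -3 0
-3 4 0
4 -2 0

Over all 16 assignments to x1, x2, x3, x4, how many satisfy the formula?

Satisfying assignments:
  x1=T x2=F x3=T x4=T
That's 1 in total.

1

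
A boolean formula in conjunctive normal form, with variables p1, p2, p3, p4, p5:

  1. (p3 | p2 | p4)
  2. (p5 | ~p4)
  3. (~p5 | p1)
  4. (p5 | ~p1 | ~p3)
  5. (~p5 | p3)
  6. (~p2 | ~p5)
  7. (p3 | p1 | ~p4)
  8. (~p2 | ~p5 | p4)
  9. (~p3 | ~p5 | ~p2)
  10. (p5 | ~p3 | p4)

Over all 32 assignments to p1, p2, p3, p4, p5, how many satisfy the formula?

The models are:
  p1=0 p2=1 p3=0 p4=0 p5=0
  p1=1 p2=0 p3=1 p4=0 p5=1
  p1=1 p2=0 p3=1 p4=1 p5=1
  p1=1 p2=1 p3=0 p4=0 p5=0
Count: 4.

4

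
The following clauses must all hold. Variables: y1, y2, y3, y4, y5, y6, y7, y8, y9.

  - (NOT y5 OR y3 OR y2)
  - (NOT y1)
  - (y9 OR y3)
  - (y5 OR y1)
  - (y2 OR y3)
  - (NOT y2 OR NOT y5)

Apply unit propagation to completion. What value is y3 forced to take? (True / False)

True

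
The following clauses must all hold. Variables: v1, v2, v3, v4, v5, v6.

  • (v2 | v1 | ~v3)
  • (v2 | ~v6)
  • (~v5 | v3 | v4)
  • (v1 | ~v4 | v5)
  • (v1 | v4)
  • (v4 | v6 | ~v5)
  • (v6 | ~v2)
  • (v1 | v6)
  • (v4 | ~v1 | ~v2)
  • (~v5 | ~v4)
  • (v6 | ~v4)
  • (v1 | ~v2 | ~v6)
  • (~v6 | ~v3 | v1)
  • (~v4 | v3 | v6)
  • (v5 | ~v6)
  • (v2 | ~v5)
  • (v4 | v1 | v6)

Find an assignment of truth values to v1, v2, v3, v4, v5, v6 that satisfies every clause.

Branch on v1: take v1 = True.
For the remaining variables, v2 = False, v3 = True, v4 = False, v5 = False, v6 = False works.
Every clause has at least one true literal under this assignment.

v1=T, v2=F, v3=T, v4=F, v5=F, v6=F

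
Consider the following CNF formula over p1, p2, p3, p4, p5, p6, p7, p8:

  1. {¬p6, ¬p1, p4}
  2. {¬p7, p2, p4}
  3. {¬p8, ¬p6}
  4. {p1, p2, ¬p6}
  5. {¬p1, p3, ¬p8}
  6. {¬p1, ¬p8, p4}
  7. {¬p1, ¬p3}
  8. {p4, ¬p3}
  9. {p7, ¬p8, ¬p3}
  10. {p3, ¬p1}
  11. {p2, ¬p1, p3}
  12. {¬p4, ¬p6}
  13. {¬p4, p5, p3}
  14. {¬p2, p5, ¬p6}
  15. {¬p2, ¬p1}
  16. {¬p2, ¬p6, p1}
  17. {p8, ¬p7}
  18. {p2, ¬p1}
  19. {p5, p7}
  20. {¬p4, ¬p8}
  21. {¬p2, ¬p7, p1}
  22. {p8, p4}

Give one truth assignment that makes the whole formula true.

p5 occurs only positively in the remaining clauses — set p5 = True.
p6 occurs only negated in the remaining clauses — set p6 = False.
Try p1 = False.
Try p2 = True.
  then p7 is forced to False.
The remaining clauses are satisfied by p3 = True, p4 = True, p8 = False.

p1=False  p2=True  p3=True  p4=True  p5=True  p6=False  p7=False  p8=False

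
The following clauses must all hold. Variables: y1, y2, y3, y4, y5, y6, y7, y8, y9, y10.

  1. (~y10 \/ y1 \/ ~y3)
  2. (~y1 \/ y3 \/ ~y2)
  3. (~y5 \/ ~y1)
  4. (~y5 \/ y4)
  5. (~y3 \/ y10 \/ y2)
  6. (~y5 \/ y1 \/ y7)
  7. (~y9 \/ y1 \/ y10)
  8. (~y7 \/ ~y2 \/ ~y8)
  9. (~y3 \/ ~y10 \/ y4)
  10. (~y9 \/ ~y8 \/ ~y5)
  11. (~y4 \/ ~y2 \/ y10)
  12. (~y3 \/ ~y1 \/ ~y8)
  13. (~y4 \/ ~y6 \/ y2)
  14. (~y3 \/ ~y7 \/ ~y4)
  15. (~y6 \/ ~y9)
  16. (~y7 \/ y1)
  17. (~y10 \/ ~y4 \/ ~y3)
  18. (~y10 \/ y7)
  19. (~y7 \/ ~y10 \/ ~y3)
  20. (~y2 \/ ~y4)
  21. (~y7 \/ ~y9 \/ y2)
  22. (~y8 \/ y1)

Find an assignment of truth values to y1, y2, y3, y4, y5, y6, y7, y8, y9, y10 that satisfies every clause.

y1 = True  y2 = False  y3 = False  y4 = False  y5 = False  y6 = True  y7 = True  y8 = True  y9 = False  y10 = False

Pure literal: y5 appears only negated; assign y5 = False.
Pure literal: y9 appears only negated; assign y9 = False.
Set y1 = True and propagate.
For the remaining variables, y2 = False, y3 = False, y4 = False, y6 = True, y7 = True, y8 = True, y10 = False works.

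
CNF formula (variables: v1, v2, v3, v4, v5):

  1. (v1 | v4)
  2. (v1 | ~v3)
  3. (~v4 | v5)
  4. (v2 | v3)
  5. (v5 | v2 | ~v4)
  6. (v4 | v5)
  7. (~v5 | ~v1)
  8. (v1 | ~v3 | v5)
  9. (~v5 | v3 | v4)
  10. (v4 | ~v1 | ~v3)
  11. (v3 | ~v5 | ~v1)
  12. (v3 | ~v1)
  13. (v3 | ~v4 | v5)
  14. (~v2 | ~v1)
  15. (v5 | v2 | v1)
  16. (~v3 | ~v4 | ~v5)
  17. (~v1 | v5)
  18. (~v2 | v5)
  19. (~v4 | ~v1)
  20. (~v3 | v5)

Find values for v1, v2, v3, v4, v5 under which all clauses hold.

Branch on v1: take v1 = False.
  then v4 is forced to True.
  then v3 is forced to False.
  then v5 is forced to True.
  then v2 is forced to True.
Every clause has at least one true literal under this assignment.

v1=F  v2=T  v3=F  v4=T  v5=T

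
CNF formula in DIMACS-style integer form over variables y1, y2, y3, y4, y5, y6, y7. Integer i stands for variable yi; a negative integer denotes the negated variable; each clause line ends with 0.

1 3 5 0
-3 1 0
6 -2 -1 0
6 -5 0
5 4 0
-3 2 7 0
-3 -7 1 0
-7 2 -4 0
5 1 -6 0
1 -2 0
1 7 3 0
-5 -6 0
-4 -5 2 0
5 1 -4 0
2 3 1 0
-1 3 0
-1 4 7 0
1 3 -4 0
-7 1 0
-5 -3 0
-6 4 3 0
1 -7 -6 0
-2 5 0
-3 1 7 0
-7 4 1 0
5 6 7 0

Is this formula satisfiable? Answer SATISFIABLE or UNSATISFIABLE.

y1 = True:
  propagation gives y3=True, y5=False, y4=True, y2=False; an empty clause results — contradiction.
y1 = False:
  propagation gives y3=False, y5=True, y6=True; an empty clause results — contradiction.
Every branch closes, so no satisfying assignment exists.

UNSATISFIABLE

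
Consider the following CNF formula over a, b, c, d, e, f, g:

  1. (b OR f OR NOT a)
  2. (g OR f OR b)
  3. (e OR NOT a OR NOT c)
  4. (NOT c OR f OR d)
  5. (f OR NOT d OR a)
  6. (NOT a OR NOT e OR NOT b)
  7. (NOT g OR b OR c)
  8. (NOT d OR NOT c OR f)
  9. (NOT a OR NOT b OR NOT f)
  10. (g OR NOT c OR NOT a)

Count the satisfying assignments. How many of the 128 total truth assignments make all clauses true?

42

Case analysis on a and f:
  a=1, f=1: d free; 3 ways for (b,c,e,g) × 2^1 = 6.
  a=1, f=0: remaining (b,c,d,e,g) ∈ {(1,0,0,0,0); (1,0,0,0,1); (1,0,1,0,0); (1,0,1,0,1)} — 4.
  a=0, f=1: d, e free; 7 ways for (b,c,g) × 2^2 = 28.
  a=0, f=0: remaining (b,c,d,e,g) ∈ {(1,0,0,0,0); (1,0,0,0,1); (1,0,0,1,0); (1,0,0,1,1)} — 4.
Total: 6 + 4 + 28 + 4 = 42.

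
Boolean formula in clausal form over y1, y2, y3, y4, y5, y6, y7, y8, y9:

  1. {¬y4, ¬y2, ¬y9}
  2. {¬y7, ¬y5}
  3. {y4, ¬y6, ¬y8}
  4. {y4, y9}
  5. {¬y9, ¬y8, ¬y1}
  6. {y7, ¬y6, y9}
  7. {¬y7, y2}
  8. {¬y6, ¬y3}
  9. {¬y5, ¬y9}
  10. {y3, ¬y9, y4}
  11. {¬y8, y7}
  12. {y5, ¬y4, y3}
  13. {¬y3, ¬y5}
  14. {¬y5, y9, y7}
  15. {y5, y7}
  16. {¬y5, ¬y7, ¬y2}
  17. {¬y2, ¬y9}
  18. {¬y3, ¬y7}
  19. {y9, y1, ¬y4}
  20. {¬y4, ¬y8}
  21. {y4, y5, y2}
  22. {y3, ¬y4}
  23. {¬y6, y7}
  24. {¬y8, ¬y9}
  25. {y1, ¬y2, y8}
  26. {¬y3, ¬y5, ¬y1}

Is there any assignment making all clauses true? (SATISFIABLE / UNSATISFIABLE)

UNSATISFIABLE

y9 = True:
  propagation gives y5=False, y7=True, y2=True; an empty clause results — contradiction.
y9 = False:
  propagation gives y4=True, y1=True, y8=False, y3=True; an empty clause results — contradiction.
Every branch closes, so no satisfying assignment exists.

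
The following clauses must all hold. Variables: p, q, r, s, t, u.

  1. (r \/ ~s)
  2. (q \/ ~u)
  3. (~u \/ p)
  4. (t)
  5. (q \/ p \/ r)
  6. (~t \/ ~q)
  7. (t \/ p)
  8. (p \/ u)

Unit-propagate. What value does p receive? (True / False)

(t) stands alone — t = True.
In (~q \/ ~t), ~t is now false; ~q must hold, so q = False.
(q \/ ~u): since q = False, the clause reduces to (~u). u = False.
(u \/ p) with u = False leaves only p, so p = True.

True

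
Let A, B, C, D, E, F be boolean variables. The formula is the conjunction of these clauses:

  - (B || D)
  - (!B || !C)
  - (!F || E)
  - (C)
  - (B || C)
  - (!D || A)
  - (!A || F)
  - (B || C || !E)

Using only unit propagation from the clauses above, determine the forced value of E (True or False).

Unit clause (C) sets C = True.
(!B || !C) with C = True leaves only !B, so B = False.
In (B || D), B is now false; D must hold, so D = True.
(!D || A): since D = True, the clause reduces to (A). A = True.
From (F || !A) and A = True: F = True.
(!F || E) with F = True leaves only E, so E = True.

True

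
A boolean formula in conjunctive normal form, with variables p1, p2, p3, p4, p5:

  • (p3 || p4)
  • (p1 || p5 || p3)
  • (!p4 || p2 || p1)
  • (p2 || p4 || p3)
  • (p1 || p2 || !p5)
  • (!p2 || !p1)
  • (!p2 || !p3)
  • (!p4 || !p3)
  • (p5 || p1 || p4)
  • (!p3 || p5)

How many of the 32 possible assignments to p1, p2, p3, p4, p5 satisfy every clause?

4

The models are:
  p1=F p2=T p3=F p4=T p5=T
  p1=T p2=F p3=F p4=T p5=F
  p1=T p2=F p3=F p4=T p5=T
  p1=T p2=F p3=T p4=F p5=T
Count: 4.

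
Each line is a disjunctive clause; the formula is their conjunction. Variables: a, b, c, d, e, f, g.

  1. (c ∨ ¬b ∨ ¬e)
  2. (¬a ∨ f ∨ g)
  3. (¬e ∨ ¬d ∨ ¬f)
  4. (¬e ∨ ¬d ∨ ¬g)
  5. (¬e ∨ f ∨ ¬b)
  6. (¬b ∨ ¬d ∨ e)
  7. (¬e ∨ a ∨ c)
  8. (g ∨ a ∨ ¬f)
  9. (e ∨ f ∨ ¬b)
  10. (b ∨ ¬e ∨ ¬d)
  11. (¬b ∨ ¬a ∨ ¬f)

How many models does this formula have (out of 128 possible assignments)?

36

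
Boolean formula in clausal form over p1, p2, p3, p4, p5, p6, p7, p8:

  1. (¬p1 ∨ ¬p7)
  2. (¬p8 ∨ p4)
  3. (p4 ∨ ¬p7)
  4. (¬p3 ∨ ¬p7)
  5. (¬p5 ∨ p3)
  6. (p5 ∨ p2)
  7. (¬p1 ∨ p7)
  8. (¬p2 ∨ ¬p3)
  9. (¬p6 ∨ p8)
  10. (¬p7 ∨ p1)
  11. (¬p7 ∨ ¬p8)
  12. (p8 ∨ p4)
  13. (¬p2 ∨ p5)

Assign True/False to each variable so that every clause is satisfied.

p1=F  p2=F  p3=T  p4=T  p5=T  p6=T  p7=F  p8=T

p4 occurs only positively in the remaining clauses — set p4 = True.
Set p1 = False and propagate.
  then p7 is forced to False.
Branch on p2: take p2 = False.
  then p5 is forced to True.
  then p3 is forced to True.
Branch on p6: take p6 = True.
  then p8 is forced to True.
Every clause has at least one true literal under this assignment.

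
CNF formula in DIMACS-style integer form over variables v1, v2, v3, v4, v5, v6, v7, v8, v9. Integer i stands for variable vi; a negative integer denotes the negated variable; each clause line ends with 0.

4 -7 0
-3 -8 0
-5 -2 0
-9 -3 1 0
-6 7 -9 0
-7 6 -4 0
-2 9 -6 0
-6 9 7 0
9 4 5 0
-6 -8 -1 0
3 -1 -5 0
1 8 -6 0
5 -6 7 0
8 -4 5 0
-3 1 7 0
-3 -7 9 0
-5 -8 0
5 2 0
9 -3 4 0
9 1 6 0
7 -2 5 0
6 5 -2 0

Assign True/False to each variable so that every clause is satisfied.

v1=False, v2=False, v3=False, v4=False, v5=True, v6=False, v7=False, v8=False, v9=True

Check each clause:
  1. {v4, ¬v7} — ¬v7 is true.
  2. {¬v3, ¬v8} — ¬v8 is true.
  3. {¬v2, ¬v5} — ¬v2 is true.
  4. {¬v9, ¬v3, v1} — ¬v3 is true.
  5. {v7, ¬v9, ¬v6} — ¬v6 is true.
  6. {v6, ¬v7, ¬v4} — ¬v7 is true.
  7. {¬v6, ¬v2, v9} — v9 is true.
  8. {¬v6, v9, v7} — v9 is true.
  9. {v5, v4, v9} — v9 is true.
  10. {¬v1, ¬v8, ¬v6} — ¬v8 is true.
  11. {¬v1, v3, ¬v5} — ¬v1 is true.
  12. {v1, ¬v6, v8} — ¬v6 is true.
  13. {v5, ¬v6, v7} — ¬v6 is true.
  14. {¬v4, v8, v5} — ¬v4 is true.
  15. {v1, ¬v3, v7} — ¬v3 is true.
  16. {¬v3, v9, ¬v7} — v9 is true.
  17. {¬v8, ¬v5} — ¬v8 is true.
  18. {v5, v2} — v5 is true.
  19. {¬v3, v9, v4} — v9 is true.
  20. {v9, v6, v1} — v9 is true.
  21. {v7, v5, ¬v2} — v5 is true.
  22. {v5, ¬v2, v6} — v5 is true.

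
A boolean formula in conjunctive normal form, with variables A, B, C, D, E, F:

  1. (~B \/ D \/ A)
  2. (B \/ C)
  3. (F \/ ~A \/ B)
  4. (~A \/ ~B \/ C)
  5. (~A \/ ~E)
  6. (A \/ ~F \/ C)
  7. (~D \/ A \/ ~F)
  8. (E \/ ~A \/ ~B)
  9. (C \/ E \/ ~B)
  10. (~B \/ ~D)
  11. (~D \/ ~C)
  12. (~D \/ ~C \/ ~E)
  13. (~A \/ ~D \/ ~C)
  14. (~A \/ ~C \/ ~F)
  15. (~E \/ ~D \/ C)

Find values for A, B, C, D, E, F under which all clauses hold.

A=F, B=F, C=T, D=F, E=F, F=F

Check each clause:
  1. (~B \/ A \/ D) — ~B is true.
  2. (C \/ B) — C is true.
  3. (~A \/ F \/ B) — ~A is true.
  4. (C \/ ~A \/ ~B) — C is true.
  5. (~E \/ ~A) — ~E is true.
  6. (~F \/ C \/ A) — ~F is true.
  7. (~D \/ A \/ ~F) — ~F is true.
  8. (~B \/ E \/ ~A) — ~A is true.
  9. (~B \/ E \/ C) — C is true.
  10. (~B \/ ~D) — ~D is true.
  11. (~D \/ ~C) — ~D is true.
  12. (~E \/ ~D \/ ~C) — ~E is true.
  13. (~D \/ ~C \/ ~A) — ~D is true.
  14. (~F \/ ~A \/ ~C) — ~F is true.
  15. (~E \/ ~D \/ C) — C is true.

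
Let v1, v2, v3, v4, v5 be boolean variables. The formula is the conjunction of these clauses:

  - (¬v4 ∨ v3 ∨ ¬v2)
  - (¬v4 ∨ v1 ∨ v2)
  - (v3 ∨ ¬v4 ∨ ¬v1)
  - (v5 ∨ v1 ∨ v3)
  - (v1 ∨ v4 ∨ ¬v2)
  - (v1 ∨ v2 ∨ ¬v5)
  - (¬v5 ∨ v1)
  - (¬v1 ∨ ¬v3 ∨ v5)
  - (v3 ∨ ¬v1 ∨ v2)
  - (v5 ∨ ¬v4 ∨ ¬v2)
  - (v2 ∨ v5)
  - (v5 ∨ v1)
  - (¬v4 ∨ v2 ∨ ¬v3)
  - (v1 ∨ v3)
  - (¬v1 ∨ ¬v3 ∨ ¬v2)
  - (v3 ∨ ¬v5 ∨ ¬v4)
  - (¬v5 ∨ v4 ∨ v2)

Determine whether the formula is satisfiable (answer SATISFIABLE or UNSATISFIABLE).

SATISFIABLE

Set v1 = True and propagate.
Try v2 = True.
  then v3 is forced to False.
  then v4 is forced to False.
v5 is now unconstrained; take v5 = True.
So v1 = True, v2 = True, v3 = False, v4 = False, v5 = True is a satisfying assignment.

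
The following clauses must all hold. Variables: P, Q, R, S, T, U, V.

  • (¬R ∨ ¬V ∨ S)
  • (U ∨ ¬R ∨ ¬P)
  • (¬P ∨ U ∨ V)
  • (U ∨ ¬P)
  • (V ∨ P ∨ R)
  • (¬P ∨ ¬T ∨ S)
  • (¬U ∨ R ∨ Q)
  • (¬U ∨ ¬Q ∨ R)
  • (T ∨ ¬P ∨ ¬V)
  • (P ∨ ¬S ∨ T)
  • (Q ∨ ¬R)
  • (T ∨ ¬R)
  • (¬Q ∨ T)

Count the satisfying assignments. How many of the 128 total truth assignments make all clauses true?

Split on P, then R.
  P=1, R=1: remaining (Q,S,T,U,V) ∈ {(1,1,1,1,0); (1,1,1,1,1)} — 2.
  P=1, R=0: a clause becomes empty — 0.
  P=0, R=1: U free; 3 ways for (Q,S,T,V) × 2^1 = 6.
  P=0, R=0: 5 of the 32 assignments to (Q,S,T,U,V) work.
Total: 2 + 0 + 6 + 5 = 13.

13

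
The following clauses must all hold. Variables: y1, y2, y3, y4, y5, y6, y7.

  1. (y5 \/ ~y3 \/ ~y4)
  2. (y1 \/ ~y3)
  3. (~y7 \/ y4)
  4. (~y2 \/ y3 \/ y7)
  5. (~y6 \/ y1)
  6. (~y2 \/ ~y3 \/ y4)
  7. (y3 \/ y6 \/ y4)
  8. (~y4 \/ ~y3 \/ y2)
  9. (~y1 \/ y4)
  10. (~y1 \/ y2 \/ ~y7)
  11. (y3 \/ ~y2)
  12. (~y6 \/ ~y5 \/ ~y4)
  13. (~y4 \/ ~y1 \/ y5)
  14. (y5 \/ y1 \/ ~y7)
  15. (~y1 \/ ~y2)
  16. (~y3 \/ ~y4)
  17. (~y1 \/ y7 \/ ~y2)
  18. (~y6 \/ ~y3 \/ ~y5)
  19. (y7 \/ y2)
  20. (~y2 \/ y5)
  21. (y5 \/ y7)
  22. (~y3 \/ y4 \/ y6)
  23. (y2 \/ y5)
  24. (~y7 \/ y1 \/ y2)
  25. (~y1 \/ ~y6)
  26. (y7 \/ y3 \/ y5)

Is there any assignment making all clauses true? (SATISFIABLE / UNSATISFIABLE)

y2 = True:
  propagation gives y3=True, y1=True; an empty clause results — contradiction.
y2 = False:
  propagation gives y7=True, y4=True, y3=False, y1=False; an empty clause results — contradiction.
Every branch closes, so no satisfying assignment exists.

UNSATISFIABLE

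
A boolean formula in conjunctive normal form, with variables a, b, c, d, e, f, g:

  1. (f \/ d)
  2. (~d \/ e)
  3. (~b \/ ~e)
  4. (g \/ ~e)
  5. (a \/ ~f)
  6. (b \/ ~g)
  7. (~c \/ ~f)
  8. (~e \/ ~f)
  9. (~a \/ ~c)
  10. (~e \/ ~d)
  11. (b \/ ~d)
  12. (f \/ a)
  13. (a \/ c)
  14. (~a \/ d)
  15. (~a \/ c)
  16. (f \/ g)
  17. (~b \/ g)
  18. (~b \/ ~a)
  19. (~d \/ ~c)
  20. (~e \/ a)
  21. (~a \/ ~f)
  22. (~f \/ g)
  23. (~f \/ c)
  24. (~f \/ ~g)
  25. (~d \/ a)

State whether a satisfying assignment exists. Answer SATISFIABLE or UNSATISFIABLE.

UNSATISFIABLE

a = True:
  propagation gives c=False; an empty clause results — contradiction.
a = False:
  propagation gives f=False; an empty clause results — contradiction.
Every branch closes, so no satisfying assignment exists.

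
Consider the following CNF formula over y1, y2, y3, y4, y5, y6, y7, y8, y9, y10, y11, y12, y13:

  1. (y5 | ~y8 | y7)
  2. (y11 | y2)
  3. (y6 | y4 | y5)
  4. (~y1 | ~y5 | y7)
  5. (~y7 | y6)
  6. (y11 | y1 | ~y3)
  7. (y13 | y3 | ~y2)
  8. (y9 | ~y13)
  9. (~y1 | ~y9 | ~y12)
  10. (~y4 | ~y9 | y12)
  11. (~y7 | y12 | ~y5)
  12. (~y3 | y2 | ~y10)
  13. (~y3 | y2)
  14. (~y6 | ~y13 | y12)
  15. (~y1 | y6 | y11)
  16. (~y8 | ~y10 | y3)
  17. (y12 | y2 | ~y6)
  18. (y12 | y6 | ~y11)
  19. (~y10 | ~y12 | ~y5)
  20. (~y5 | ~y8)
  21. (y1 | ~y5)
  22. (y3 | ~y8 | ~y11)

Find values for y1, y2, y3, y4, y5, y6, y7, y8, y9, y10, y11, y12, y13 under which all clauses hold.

y8 occurs only negated in the remaining clauses — set y8 = False.
Branch on y1: take y1 = True.
Branch on y2: take y2 = False.
  then y11 is forced to True.
  then y3 is forced to False.
The remaining clauses are satisfied by y4 = False, y5 = False, y6 = True, y7 = False, y9 = False, y10 = True, y12 = True, y13 = False.
Check each clause:
  1. (y7 | y5 | ~y8) — ~y8 is true.
  2. (y11 | y2) — y11 is true.
  3. (y6 | y4 | y5) — y6 is true.
  4. (~y1 | ~y5 | y7) — ~y5 is true.
  5. (y6 | ~y7) — ~y7 is true.
  6. (y11 | y1 | ~y3) — y1 is true.
  7. (~y2 | y3 | y13) — ~y2 is true.
  8. (y9 | ~y13) — ~y13 is true.
  9. (~y1 | ~y12 | ~y9) — ~y9 is true.
  10. (y12 | ~y4 | ~y9) — ~y4 is true.
  11. (~y5 | y12 | ~y7) — ~y7 is true.
  12. (~y10 | y2 | ~y3) — ~y3 is true.
  13. (~y3 | y2) — ~y3 is true.
  14. (y12 | ~y13 | ~y6) — ~y13 is true.
  15. (y6 | y11 | ~y1) — y11 is true.
  16. (~y10 | ~y8 | y3) — ~y8 is true.
  17. (~y6 | y2 | y12) — y12 is true.
  18. (y6 | ~y11 | y12) — y12 is true.
  19. (~y12 | ~y10 | ~y5) — ~y5 is true.
  20. (~y5 | ~y8) — ~y8 is true.
  21. (y1 | ~y5) — y1 is true.
  22. (~y8 | y3 | ~y11) — ~y8 is true.

y1=True  y2=False  y3=False  y4=False  y5=False  y6=True  y7=False  y8=False  y9=False  y10=True  y11=True  y12=True  y13=False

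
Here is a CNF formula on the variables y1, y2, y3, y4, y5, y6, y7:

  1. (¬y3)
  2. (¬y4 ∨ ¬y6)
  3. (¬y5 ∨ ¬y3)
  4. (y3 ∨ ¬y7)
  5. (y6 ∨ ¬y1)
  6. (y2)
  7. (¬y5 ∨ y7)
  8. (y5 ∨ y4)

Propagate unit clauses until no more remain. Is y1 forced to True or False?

False

(¬y3) is a unit clause: y3 = False.
(¬y7 ∨ y3) with y3 = False leaves only ¬y7, so y7 = False.
(y2) is a unit clause: y2 = True.
(y7 ∨ ¬y5) with y7 = False leaves only ¬y5, so y5 = False.
(y5 ∨ y4): since y5 = False, the clause reduces to (y4). y4 = True.
(¬y6 ∨ ¬y4) with y4 = True leaves only ¬y6, so y6 = False.
(y6 ∨ ¬y1) with y6 = False leaves only ¬y1, so y1 = False.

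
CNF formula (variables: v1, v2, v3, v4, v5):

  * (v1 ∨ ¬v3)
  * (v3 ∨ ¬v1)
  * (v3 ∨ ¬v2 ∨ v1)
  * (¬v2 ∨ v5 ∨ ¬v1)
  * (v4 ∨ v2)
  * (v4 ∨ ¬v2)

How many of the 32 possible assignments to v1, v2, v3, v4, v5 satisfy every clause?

Satisfying assignments:
  v1=0 v2=0 v3=0 v4=1 v5=0
  v1=0 v2=0 v3=0 v4=1 v5=1
  v1=1 v2=0 v3=1 v4=1 v5=0
  v1=1 v2=0 v3=1 v4=1 v5=1
  v1=1 v2=1 v3=1 v4=1 v5=1
That's 5 in total.

5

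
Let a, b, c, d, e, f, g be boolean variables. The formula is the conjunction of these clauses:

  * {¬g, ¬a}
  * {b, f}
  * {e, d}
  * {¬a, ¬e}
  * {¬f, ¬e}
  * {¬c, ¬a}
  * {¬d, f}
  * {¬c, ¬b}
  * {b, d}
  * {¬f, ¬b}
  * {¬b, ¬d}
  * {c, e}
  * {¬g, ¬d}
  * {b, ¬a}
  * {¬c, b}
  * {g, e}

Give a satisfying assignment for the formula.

a = False, b = True, c = False, d = False, e = True, f = False, g = True

Check each clause:
  1. {¬g, ¬a} — ¬a is true.
  2. {b, f} — b is true.
  3. {d, e} — e is true.
  4. {¬a, ¬e} — ¬a is true.
  5. {¬f, ¬e} — ¬f is true.
  6. {¬a, ¬c} — ¬c is true.
  7. {f, ¬d} — ¬d is true.
  8. {¬c, ¬b} — ¬c is true.
  9. {b, d} — b is true.
  10. {¬b, ¬f} — ¬f is true.
  11. {¬d, ¬b} — ¬d is true.
  12. {c, e} — e is true.
  13. {¬d, ¬g} — ¬d is true.
  14. {b, ¬a} — b is true.
  15. {b, ¬c} — b is true.
  16. {e, g} — e is true.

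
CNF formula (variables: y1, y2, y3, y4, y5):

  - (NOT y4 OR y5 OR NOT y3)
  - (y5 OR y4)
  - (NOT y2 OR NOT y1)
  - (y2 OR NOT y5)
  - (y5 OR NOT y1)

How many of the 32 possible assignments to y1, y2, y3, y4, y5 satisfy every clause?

6

The models are:
  y1=F y2=F y3=F y4=T y5=F
  y1=F y2=T y3=F y4=F y5=T
  y1=F y2=T y3=F y4=T y5=F
  y1=F y2=T y3=F y4=T y5=T
  y1=F y2=T y3=T y4=F y5=T
  y1=F y2=T y3=T y4=T y5=T
Count: 6.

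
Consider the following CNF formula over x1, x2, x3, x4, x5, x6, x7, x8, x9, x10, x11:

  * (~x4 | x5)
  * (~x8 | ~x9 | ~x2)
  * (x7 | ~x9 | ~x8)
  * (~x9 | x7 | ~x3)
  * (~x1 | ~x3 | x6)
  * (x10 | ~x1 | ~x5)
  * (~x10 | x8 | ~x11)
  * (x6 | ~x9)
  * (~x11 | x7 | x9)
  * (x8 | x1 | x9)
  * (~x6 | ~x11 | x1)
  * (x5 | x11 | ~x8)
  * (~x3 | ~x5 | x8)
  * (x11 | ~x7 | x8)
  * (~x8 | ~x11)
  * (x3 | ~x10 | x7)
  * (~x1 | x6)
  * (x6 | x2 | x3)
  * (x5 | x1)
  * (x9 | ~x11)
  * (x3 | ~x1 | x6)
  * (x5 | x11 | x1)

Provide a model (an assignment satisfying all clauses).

x4 occurs only negated in the remaining clauses — set x4 = False.
Set x1 = True and propagate.
  then x6 is forced to True.
Branch on x2: take x2 = True.
For the remaining variables, x3 = True, x5 = True, x7 = True, x8 = True, x9 = False, x10 = True, x11 = False works.

x1 = 1, x2 = 1, x3 = 1, x4 = 0, x5 = 1, x6 = 1, x7 = 1, x8 = 1, x9 = 0, x10 = 1, x11 = 0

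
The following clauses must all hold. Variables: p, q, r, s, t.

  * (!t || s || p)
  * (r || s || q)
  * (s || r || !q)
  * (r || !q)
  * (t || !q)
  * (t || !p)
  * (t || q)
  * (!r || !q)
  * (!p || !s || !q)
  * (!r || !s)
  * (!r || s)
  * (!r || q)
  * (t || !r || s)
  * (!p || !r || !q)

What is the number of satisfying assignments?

2

Satisfying assignments:
  p=0 q=0 r=0 s=1 t=1
  p=1 q=0 r=0 s=1 t=1
Count: 2.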